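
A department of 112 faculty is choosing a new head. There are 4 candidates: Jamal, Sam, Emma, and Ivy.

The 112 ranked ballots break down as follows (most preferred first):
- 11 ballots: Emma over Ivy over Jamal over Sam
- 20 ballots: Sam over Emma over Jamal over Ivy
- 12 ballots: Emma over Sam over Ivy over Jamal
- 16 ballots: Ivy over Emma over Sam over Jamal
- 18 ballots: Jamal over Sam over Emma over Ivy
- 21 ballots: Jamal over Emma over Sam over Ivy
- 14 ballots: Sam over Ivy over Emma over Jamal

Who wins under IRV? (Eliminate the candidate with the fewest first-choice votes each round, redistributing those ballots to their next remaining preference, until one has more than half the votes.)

Round 1: Jamal 39, Sam 34, Emma 23, Ivy 16. Ivy eliminated.
Round 2: Jamal 39, Sam 34, Emma 39. Sam eliminated.
Round 3: Jamal 39, Emma 73. Emma has a majority (≥57).

Emma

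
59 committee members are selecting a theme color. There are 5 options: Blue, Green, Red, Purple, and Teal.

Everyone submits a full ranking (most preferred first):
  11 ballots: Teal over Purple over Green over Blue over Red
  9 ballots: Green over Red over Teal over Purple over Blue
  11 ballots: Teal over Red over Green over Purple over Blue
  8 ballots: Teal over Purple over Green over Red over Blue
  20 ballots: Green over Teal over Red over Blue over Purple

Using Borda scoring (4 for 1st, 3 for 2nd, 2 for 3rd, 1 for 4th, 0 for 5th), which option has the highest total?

Blue: 11×1 + 9×0 + 11×0 + 8×0 + 20×1 = 31
Green: 11×2 + 9×4 + 11×2 + 8×2 + 20×4 = 176
Red: 11×0 + 9×3 + 11×3 + 8×1 + 20×2 = 108
Purple: 11×3 + 9×1 + 11×1 + 8×3 + 20×0 = 77
Teal: 11×4 + 9×2 + 11×4 + 8×4 + 20×3 = 198

Teal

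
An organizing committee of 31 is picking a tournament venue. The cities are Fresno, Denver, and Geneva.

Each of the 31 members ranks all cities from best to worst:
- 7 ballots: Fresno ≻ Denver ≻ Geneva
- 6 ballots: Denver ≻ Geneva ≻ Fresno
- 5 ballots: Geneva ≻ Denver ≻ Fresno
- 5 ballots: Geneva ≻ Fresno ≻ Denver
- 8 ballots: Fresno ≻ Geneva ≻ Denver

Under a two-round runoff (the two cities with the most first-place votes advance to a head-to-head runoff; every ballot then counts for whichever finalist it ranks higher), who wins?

Geneva

Round 1 first-place votes: Fresno 15, Denver 6, Geneva 10. Fresno and Geneva advance.
Runoff: Fresno is ranked above Geneva on 15 ballots, Geneva above Fresno on 16.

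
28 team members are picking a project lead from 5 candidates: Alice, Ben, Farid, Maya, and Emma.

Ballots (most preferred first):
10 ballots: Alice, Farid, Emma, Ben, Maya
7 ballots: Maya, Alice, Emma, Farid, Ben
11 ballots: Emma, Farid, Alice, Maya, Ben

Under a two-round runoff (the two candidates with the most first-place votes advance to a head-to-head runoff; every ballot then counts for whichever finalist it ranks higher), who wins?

Round 1 first-place votes: Alice 10, Ben 0, Farid 0, Maya 7, Emma 11. Emma and Alice advance.
Runoff: Emma is ranked above Alice on 11 ballots, Alice above Emma on 17.

Alice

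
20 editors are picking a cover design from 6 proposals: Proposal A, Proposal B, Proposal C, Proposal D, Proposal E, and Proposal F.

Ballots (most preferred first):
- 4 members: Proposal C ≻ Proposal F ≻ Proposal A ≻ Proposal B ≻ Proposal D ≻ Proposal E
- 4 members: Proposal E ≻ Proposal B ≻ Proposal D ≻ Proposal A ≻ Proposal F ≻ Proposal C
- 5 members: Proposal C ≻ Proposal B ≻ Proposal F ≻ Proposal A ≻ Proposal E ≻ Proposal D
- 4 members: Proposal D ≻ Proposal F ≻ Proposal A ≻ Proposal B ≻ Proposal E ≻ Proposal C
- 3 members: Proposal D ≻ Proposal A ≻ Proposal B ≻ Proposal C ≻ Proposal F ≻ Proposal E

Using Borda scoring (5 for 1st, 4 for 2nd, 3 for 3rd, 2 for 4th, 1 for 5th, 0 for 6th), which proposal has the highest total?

Proposal B

Proposal A: 4×3 + 4×2 + 5×2 + 4×3 + 3×4 = 54
Proposal B: 4×2 + 4×4 + 5×4 + 4×2 + 3×3 = 61
Proposal C: 4×5 + 4×0 + 5×5 + 4×0 + 3×2 = 51
Proposal D: 4×1 + 4×3 + 5×0 + 4×5 + 3×5 = 51
Proposal E: 4×0 + 4×5 + 5×1 + 4×1 + 3×0 = 29
Proposal F: 4×4 + 4×1 + 5×3 + 4×4 + 3×1 = 54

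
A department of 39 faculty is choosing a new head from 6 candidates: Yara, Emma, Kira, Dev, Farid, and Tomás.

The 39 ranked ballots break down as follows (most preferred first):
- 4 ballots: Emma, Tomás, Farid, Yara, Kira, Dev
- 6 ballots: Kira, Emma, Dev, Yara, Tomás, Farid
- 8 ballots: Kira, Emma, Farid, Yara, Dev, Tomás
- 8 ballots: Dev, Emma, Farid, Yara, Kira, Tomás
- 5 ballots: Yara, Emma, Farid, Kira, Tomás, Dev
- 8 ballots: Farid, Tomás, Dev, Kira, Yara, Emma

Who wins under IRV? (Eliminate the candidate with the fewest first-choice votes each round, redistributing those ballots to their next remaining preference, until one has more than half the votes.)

Farid

Round 1: Yara 5, Emma 4, Kira 14, Dev 8, Farid 8, Tomás 0. Tomás eliminated.
Round 2: Yara 5, Emma 4, Kira 14, Dev 8, Farid 8. Emma eliminated.
Round 3: Yara 5, Kira 14, Dev 8, Farid 12. Yara eliminated.
Round 4: Kira 14, Dev 8, Farid 17. Dev eliminated.
Round 5: Kira 14, Farid 25. Farid has a majority (≥20).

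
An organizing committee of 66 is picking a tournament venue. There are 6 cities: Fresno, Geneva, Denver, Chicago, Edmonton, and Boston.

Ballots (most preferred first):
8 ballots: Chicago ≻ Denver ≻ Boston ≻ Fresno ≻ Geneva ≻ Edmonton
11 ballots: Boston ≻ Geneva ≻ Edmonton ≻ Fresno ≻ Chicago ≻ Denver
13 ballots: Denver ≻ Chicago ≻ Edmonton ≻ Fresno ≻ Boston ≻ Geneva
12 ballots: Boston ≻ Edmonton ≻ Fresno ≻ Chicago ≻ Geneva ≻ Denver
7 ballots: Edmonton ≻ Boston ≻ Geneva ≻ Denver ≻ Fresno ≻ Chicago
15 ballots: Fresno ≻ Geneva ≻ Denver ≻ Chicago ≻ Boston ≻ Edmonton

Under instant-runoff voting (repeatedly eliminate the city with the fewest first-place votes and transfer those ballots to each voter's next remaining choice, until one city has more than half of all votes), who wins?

Denver

Round 1: Fresno 15, Geneva 0, Denver 13, Chicago 8, Edmonton 7, Boston 23. Geneva eliminated.
Round 2: Fresno 15, Denver 13, Chicago 8, Edmonton 7, Boston 23. Edmonton eliminated.
Round 3: Fresno 15, Denver 13, Chicago 8, Boston 30. Chicago eliminated.
Round 4: Fresno 15, Denver 21, Boston 30. Fresno eliminated.
Round 5: Denver 36, Boston 30. Denver has a majority (≥34).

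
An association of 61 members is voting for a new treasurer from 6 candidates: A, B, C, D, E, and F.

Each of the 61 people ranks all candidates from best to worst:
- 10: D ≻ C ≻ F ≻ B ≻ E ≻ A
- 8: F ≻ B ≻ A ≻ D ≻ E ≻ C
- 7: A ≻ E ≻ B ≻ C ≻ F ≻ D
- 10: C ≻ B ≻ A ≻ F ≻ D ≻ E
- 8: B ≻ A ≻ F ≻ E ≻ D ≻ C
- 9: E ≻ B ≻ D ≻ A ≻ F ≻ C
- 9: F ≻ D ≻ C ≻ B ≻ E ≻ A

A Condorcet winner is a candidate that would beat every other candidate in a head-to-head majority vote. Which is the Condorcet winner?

B vs A: 54–7
B vs C: 32–29
B vs D: 42–19
B vs E: 45–16
B vs F: 34–27
B beats every other candidate.

B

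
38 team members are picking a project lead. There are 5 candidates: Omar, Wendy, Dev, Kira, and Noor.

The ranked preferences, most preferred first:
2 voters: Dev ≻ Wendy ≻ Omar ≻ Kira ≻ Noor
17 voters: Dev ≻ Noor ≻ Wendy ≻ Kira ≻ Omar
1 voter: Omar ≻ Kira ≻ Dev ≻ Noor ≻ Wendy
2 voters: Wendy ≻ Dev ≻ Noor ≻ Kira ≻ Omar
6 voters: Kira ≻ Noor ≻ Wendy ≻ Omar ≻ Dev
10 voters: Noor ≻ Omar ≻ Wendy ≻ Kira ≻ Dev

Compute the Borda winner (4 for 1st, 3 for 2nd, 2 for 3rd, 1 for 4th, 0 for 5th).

Noor

Omar: 2×2 + 17×0 + 1×4 + 2×0 + 6×1 + 10×3 = 44
Wendy: 2×3 + 17×2 + 1×0 + 2×4 + 6×2 + 10×2 = 80
Dev: 2×4 + 17×4 + 1×2 + 2×3 + 6×0 + 10×0 = 84
Kira: 2×1 + 17×1 + 1×3 + 2×1 + 6×4 + 10×1 = 58
Noor: 2×0 + 17×3 + 1×1 + 2×2 + 6×3 + 10×4 = 114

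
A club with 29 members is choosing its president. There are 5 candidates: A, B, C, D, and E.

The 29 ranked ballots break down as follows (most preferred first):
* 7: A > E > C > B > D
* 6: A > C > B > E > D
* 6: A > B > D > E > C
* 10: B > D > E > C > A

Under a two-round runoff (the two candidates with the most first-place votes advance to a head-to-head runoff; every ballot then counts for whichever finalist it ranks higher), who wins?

Round 1 first-place votes: A 19, B 10, C 0, D 0, E 0. A and B advance.
Runoff: A is ranked above B on 19 ballots, B above A on 10.

A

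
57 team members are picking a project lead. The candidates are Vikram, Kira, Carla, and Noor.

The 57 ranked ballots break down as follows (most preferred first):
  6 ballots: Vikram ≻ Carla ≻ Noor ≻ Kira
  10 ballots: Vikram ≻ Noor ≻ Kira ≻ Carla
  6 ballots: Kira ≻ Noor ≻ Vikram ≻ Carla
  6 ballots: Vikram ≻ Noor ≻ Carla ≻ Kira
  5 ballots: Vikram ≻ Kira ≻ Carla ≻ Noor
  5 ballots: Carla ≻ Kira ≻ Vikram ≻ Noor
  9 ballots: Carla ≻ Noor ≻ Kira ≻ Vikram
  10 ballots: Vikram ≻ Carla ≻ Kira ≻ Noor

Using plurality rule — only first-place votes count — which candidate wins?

First-place votes: Vikram 37, Kira 6, Carla 14, Noor 0.

Vikram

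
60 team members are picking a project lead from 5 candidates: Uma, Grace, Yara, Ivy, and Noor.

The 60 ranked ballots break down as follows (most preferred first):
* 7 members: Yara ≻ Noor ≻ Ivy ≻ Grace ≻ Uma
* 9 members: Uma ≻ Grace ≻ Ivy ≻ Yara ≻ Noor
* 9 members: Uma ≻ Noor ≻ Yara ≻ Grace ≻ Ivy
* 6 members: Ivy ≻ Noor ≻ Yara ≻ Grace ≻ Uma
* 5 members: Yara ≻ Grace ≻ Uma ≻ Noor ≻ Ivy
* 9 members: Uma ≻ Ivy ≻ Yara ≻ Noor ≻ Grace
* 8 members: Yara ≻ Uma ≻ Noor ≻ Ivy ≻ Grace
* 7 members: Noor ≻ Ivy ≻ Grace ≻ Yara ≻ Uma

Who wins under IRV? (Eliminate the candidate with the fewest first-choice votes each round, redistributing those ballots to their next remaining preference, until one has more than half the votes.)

Yara

Round 1: Uma 27, Grace 0, Yara 20, Ivy 6, Noor 7. Grace eliminated.
Round 2: Uma 27, Yara 20, Ivy 6, Noor 7. Ivy eliminated.
Round 3: Uma 27, Yara 20, Noor 13. Noor eliminated.
Round 4: Uma 27, Yara 33. Yara has a majority (≥31).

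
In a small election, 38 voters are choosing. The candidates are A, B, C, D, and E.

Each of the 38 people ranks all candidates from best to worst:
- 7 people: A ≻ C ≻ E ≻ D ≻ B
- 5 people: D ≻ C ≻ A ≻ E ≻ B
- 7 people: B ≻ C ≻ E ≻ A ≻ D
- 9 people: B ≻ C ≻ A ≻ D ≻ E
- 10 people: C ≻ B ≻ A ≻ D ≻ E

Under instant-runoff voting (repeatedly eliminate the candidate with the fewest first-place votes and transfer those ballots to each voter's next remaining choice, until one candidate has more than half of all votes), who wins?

C

Round 1: A 7, B 16, C 10, D 5, E 0. E eliminated.
Round 2: A 7, B 16, C 10, D 5. D eliminated.
Round 3: A 7, B 16, C 15. A eliminated.
Round 4: B 16, C 22. C has a majority (≥20).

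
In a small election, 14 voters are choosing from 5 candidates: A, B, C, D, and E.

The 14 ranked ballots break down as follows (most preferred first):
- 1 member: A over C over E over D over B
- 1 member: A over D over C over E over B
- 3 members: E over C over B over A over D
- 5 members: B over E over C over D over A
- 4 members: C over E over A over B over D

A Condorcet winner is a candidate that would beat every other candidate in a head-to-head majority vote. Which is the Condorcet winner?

E

E vs A: 12–2
E vs B: 9–5
E vs C: 8–6
E vs D: 13–1
E beats every other candidate.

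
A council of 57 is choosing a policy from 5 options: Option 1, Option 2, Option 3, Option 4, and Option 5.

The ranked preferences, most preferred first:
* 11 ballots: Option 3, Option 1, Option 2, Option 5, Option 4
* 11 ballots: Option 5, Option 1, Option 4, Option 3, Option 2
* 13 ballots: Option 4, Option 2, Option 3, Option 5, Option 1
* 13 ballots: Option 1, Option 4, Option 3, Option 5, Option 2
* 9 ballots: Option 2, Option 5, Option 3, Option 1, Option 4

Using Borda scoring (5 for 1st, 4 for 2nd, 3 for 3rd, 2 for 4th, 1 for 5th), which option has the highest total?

Option 1

Option 1: 11×4 + 11×4 + 13×1 + 13×5 + 9×2 = 184
Option 2: 11×3 + 11×1 + 13×4 + 13×1 + 9×5 = 154
Option 3: 11×5 + 11×2 + 13×3 + 13×3 + 9×3 = 182
Option 4: 11×1 + 11×3 + 13×5 + 13×4 + 9×1 = 170
Option 5: 11×2 + 11×5 + 13×2 + 13×2 + 9×4 = 165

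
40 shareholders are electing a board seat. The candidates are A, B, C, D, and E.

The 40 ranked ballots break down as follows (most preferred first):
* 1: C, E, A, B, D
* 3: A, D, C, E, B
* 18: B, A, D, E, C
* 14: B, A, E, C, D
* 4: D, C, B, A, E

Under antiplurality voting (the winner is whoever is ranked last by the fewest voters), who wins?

Last-place votes: A 0, B 3, C 18, D 15, E 4.

A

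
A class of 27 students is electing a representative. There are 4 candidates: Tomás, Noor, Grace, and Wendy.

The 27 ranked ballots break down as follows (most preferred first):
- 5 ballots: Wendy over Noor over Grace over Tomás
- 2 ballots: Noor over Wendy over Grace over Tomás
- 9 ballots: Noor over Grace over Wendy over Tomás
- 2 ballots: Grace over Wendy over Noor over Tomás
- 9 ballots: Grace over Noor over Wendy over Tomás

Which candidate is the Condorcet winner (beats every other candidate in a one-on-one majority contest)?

Noor vs Tomás: 27–0
Noor vs Grace: 16–11
Noor vs Wendy: 20–7
Noor beats every other candidate.

Noor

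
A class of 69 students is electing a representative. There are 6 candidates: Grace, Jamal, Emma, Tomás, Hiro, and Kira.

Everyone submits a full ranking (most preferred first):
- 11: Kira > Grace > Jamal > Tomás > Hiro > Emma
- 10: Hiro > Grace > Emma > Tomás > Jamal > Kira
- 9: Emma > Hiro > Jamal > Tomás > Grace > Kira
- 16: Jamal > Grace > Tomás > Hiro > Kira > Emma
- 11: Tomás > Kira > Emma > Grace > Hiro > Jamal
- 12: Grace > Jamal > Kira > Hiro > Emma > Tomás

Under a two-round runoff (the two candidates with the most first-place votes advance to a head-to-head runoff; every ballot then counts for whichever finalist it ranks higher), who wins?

Round 1 first-place votes: Grace 12, Jamal 16, Emma 9, Tomás 11, Hiro 10, Kira 11. Jamal and Grace advance.
Runoff: Jamal is ranked above Grace on 25 ballots, Grace above Jamal on 44.

Grace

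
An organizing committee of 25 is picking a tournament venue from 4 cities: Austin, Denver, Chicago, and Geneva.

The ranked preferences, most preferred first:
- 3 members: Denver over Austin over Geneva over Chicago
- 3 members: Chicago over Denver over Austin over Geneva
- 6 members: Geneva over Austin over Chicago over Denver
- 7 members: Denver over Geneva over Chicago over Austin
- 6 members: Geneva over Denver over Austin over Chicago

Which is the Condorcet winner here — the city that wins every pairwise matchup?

Denver vs Austin: 19–6
Denver vs Chicago: 16–9
Denver vs Geneva: 13–12
Denver beats every other city.

Denver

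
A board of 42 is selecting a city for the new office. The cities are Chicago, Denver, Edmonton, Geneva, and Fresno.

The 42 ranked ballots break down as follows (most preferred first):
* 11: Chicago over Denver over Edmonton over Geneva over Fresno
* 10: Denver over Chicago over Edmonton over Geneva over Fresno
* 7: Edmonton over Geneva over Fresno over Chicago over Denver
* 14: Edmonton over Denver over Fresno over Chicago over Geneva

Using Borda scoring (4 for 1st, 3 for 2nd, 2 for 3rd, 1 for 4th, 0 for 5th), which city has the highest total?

Edmonton

Chicago: 11×4 + 10×3 + 7×1 + 14×1 = 95
Denver: 11×3 + 10×4 + 7×0 + 14×3 = 115
Edmonton: 11×2 + 10×2 + 7×4 + 14×4 = 126
Geneva: 11×1 + 10×1 + 7×3 + 14×0 = 42
Fresno: 11×0 + 10×0 + 7×2 + 14×2 = 42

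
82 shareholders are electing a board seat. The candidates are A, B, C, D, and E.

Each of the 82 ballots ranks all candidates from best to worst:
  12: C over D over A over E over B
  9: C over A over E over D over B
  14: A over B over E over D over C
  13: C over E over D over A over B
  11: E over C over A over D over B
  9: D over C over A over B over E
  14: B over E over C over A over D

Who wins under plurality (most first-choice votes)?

First-place votes: A 14, B 14, C 34, D 9, E 11.

C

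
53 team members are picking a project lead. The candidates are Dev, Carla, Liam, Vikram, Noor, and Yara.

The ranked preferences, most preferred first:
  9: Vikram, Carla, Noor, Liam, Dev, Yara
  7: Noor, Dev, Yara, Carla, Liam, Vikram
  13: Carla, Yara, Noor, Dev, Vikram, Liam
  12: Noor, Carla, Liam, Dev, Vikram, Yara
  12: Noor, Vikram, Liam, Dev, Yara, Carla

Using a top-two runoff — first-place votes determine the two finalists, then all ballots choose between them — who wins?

Noor

Round 1 first-place votes: Dev 0, Carla 13, Liam 0, Vikram 9, Noor 31, Yara 0. Noor and Carla advance.
Runoff: Noor is ranked above Carla on 31 ballots, Carla above Noor on 22.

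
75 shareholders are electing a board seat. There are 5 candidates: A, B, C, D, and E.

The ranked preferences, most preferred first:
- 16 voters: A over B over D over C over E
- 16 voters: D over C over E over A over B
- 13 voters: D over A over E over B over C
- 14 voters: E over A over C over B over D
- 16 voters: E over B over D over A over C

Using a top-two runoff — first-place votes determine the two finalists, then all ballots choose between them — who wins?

Round 1 first-place votes: A 16, B 0, C 0, D 29, E 30. E and D advance.
Runoff: E is ranked above D on 30 ballots, D above E on 45.

D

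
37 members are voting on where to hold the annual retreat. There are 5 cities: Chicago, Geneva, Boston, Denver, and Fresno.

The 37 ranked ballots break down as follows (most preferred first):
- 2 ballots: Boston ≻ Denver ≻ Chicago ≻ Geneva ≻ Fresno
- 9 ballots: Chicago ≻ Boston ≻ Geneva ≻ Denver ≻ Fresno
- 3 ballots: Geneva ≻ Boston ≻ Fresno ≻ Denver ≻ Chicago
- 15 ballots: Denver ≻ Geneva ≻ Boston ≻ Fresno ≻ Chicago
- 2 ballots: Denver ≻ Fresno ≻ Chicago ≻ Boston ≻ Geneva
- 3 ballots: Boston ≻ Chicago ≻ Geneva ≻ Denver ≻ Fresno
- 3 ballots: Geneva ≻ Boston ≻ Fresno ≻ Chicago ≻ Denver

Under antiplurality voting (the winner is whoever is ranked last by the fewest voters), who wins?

Last-place votes: Chicago 18, Geneva 2, Boston 0, Denver 3, Fresno 14.

Boston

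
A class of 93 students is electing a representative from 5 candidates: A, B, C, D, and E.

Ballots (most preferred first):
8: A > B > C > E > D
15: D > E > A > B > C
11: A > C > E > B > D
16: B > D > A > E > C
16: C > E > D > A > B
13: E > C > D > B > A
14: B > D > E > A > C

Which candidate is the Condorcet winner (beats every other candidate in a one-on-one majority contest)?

E

E vs A: 58–35
E vs B: 55–38
E vs C: 58–35
E vs D: 48–45
E beats every other candidate.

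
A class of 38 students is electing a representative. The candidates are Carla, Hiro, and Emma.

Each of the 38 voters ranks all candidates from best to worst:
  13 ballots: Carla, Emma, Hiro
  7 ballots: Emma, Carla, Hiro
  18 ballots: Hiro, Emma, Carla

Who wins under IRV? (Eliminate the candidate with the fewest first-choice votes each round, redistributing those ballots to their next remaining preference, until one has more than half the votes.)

Round 1: Carla 13, Hiro 18, Emma 7. Emma eliminated.
Round 2: Carla 20, Hiro 18. Carla has a majority (≥20).

Carla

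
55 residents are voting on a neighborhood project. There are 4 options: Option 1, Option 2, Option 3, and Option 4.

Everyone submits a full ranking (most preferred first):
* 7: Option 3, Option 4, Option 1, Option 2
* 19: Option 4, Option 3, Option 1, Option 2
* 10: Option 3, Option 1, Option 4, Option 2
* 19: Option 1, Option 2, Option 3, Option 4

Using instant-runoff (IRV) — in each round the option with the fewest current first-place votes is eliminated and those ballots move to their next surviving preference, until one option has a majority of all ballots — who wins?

Round 1: Option 1 19, Option 2 0, Option 3 17, Option 4 19. Option 2 eliminated.
Round 2: Option 1 19, Option 3 17, Option 4 19. Option 3 eliminated.
Round 3: Option 1 29, Option 4 26. Option 1 has a majority (≥28).

Option 1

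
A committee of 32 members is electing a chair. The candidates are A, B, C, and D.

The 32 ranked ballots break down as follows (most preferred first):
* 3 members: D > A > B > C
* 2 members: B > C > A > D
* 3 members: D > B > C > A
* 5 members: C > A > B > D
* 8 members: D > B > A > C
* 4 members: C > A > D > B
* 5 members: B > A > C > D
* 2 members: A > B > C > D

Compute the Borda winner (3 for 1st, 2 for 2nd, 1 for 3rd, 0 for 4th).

B

A: 3×2 + 2×1 + 3×0 + 5×2 + 8×1 + 4×2 + 5×2 + 2×3 = 50
B: 3×1 + 2×3 + 3×2 + 5×1 + 8×2 + 4×0 + 5×3 + 2×2 = 55
C: 3×0 + 2×2 + 3×1 + 5×3 + 8×0 + 4×3 + 5×1 + 2×1 = 41
D: 3×3 + 2×0 + 3×3 + 5×0 + 8×3 + 4×1 + 5×0 + 2×0 = 46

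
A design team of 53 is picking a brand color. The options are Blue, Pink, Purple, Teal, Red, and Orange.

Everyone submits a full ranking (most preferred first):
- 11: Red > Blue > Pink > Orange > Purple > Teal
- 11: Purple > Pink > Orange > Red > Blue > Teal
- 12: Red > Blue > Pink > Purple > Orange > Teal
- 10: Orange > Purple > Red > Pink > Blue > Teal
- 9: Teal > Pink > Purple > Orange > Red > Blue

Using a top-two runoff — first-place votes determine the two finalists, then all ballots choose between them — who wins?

Round 1 first-place votes: Blue 0, Pink 0, Purple 11, Teal 9, Red 23, Orange 10. Red and Purple advance.
Runoff: Red is ranked above Purple on 23 ballots, Purple above Red on 30.

Purple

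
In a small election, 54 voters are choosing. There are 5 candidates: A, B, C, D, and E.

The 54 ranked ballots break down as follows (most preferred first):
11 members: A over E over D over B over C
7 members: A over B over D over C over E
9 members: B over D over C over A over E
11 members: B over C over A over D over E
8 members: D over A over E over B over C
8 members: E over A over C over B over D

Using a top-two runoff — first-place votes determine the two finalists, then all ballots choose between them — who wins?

A

Round 1 first-place votes: A 18, B 20, C 0, D 8, E 8. B and A advance.
Runoff: B is ranked above A on 20 ballots, A above B on 34.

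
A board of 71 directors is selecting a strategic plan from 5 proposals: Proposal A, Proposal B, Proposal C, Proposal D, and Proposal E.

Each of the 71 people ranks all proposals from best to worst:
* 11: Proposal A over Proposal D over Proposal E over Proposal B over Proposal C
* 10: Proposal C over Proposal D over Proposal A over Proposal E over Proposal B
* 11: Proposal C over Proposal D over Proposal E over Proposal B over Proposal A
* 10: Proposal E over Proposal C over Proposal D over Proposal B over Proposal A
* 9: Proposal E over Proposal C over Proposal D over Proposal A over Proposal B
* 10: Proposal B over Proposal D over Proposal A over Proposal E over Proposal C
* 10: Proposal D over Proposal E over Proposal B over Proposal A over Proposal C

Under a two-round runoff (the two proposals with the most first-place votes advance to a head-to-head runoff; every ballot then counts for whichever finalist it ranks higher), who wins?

Round 1 first-place votes: Proposal A 11, Proposal B 10, Proposal C 21, Proposal D 10, Proposal E 19. Proposal C and Proposal E advance.
Runoff: Proposal C is ranked above Proposal E on 21 ballots, Proposal E above Proposal C on 50.

Proposal E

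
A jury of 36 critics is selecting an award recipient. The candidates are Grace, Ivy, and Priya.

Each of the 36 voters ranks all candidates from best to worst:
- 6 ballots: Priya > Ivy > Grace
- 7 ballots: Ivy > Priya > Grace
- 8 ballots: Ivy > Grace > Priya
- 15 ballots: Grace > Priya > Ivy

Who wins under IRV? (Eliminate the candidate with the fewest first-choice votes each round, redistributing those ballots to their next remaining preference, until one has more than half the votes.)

Round 1: Grace 15, Ivy 15, Priya 6. Priya eliminated.
Round 2: Grace 15, Ivy 21. Ivy has a majority (≥19).

Ivy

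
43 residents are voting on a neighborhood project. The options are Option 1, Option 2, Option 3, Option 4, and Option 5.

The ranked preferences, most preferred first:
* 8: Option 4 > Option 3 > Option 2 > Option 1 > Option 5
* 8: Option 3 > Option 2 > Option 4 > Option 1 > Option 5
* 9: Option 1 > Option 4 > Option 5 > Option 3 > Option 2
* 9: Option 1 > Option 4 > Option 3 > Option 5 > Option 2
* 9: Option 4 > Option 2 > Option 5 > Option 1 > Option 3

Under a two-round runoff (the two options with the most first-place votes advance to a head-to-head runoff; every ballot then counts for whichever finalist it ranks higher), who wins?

Option 4

Round 1 first-place votes: Option 1 18, Option 2 0, Option 3 8, Option 4 17, Option 5 0. Option 1 and Option 4 advance.
Runoff: Option 1 is ranked above Option 4 on 18 ballots, Option 4 above Option 1 on 25.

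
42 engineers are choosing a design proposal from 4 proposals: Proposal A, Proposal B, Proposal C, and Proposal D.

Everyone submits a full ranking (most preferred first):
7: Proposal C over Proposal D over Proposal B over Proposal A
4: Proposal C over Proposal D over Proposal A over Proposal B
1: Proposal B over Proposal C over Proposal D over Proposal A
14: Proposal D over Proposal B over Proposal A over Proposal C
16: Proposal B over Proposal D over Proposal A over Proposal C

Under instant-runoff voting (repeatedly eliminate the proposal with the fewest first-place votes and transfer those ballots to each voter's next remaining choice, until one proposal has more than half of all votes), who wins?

Round 1: Proposal A 0, Proposal B 17, Proposal C 11, Proposal D 14. Proposal A eliminated.
Round 2: Proposal B 17, Proposal C 11, Proposal D 14. Proposal C eliminated.
Round 3: Proposal B 17, Proposal D 25. Proposal D has a majority (≥22).

Proposal D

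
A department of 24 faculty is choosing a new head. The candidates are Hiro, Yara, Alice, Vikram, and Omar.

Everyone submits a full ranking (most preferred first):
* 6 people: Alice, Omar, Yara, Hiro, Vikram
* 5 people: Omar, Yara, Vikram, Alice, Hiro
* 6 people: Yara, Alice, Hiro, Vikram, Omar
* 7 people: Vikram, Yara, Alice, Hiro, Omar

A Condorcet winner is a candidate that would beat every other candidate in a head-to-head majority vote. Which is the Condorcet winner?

Yara

Yara vs Hiro: 24–0
Yara vs Alice: 18–6
Yara vs Vikram: 17–7
Yara vs Omar: 13–11
Yara beats every other candidate.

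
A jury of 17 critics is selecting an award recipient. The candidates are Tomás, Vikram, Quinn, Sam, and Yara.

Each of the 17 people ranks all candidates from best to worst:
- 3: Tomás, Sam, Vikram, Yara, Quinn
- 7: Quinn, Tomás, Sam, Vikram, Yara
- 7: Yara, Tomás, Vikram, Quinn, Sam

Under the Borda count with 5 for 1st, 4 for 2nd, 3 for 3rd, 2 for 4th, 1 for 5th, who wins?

Tomás

Tomás: 3×5 + 7×4 + 7×4 = 71
Vikram: 3×3 + 7×2 + 7×3 = 44
Quinn: 3×1 + 7×5 + 7×2 = 52
Sam: 3×4 + 7×3 + 7×1 = 40
Yara: 3×2 + 7×1 + 7×5 = 48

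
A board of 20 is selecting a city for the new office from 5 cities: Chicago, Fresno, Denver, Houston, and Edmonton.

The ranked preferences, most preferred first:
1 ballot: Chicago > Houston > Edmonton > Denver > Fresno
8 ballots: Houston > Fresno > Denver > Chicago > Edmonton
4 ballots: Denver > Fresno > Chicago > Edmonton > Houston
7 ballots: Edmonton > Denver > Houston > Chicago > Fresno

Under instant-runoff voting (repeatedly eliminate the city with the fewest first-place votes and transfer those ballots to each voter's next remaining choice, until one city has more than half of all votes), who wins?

Round 1: Chicago 1, Fresno 0, Denver 4, Houston 8, Edmonton 7. Fresno eliminated.
Round 2: Chicago 1, Denver 4, Houston 8, Edmonton 7. Chicago eliminated.
Round 3: Denver 4, Houston 9, Edmonton 7. Denver eliminated.
Round 4: Houston 9, Edmonton 11. Edmonton has a majority (≥11).

Edmonton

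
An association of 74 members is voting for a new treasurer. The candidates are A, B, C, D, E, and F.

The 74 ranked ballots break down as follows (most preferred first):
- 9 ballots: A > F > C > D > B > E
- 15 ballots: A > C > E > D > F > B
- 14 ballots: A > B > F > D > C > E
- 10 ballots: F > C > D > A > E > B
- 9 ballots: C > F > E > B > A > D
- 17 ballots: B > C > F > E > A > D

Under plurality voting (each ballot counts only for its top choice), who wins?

A

First-place votes: A 38, B 17, C 9, D 0, E 0, F 10.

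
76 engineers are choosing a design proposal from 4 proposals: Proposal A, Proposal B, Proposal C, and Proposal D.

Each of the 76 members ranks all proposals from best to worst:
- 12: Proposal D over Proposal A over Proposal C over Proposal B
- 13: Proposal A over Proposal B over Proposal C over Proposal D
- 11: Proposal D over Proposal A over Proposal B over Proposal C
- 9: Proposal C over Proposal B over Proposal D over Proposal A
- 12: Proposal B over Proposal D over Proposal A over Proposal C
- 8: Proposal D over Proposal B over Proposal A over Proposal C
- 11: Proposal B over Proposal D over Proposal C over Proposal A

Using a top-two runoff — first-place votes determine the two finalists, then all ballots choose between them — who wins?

Round 1 first-place votes: Proposal A 13, Proposal B 23, Proposal C 9, Proposal D 31. Proposal D and Proposal B advance.
Runoff: Proposal D is ranked above Proposal B on 31 ballots, Proposal B above Proposal D on 45.

Proposal B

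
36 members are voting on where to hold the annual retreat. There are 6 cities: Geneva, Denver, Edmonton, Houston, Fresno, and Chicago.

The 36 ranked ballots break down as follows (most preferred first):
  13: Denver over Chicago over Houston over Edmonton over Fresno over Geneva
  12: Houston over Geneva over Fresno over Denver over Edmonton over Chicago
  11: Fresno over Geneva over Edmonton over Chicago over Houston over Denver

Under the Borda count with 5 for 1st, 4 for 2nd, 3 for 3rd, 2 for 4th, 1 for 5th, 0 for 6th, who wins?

Houston

Geneva: 13×0 + 12×4 + 11×4 = 92
Denver: 13×5 + 12×2 + 11×0 = 89
Edmonton: 13×2 + 12×1 + 11×3 = 71
Houston: 13×3 + 12×5 + 11×1 = 110
Fresno: 13×1 + 12×3 + 11×5 = 104
Chicago: 13×4 + 12×0 + 11×2 = 74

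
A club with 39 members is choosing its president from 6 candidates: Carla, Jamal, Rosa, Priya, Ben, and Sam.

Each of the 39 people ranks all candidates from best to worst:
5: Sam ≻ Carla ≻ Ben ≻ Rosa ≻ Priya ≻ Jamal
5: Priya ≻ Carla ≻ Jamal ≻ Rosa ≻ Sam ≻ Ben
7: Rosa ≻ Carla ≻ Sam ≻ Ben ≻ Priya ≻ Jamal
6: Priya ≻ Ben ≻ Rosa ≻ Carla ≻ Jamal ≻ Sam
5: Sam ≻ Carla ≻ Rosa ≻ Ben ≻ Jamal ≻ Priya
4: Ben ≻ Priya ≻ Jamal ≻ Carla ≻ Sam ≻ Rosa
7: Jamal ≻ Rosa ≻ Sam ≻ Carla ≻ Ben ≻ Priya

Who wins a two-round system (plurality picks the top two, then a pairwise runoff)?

Sam

Round 1 first-place votes: Carla 0, Jamal 7, Rosa 7, Priya 11, Ben 4, Sam 10. Priya and Sam advance.
Runoff: Priya is ranked above Sam on 15 ballots, Sam above Priya on 24.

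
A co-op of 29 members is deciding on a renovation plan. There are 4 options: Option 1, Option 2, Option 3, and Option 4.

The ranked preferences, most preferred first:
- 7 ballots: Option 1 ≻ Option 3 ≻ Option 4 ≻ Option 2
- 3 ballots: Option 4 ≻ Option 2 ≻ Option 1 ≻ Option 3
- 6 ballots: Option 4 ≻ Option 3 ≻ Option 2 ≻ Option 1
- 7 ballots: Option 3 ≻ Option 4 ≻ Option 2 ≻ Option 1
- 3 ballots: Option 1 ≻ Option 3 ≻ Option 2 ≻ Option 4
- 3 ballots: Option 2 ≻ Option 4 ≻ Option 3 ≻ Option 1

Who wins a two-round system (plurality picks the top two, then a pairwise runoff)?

Option 4

Round 1 first-place votes: Option 1 10, Option 2 3, Option 3 7, Option 4 9. Option 1 and Option 4 advance.
Runoff: Option 1 is ranked above Option 4 on 10 ballots, Option 4 above Option 1 on 19.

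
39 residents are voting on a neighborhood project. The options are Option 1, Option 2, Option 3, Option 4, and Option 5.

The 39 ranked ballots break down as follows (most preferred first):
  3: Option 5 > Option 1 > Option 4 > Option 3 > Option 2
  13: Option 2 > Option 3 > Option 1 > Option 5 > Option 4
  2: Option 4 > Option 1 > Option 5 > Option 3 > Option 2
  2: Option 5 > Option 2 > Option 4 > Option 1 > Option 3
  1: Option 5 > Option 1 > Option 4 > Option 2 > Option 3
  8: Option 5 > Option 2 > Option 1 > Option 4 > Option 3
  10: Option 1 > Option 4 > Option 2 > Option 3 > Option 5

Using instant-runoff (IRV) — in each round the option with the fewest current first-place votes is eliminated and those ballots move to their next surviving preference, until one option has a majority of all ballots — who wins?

Round 1: Option 1 10, Option 2 13, Option 3 0, Option 4 2, Option 5 14. Option 3 eliminated.
Round 2: Option 1 10, Option 2 13, Option 4 2, Option 5 14. Option 4 eliminated.
Round 3: Option 1 12, Option 2 13, Option 5 14. Option 1 eliminated.
Round 4: Option 2 23, Option 5 16. Option 2 has a majority (≥20).

Option 2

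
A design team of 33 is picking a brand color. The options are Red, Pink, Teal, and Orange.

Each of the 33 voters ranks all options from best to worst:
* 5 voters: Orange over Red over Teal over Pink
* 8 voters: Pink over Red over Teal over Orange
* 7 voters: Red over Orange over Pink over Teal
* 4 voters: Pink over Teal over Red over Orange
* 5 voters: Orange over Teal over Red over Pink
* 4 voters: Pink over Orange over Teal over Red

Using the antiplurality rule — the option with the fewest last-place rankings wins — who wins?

Red

Last-place votes: Red 4, Pink 10, Teal 7, Orange 12.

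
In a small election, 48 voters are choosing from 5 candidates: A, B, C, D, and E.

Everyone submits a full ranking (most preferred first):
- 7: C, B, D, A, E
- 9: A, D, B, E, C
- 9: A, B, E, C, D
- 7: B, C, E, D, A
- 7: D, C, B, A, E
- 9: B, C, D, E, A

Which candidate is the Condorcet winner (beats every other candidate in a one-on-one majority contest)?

B vs A: 30–18
B vs C: 34–14
B vs D: 32–16
B vs E: 48–0
B beats every other candidate.

B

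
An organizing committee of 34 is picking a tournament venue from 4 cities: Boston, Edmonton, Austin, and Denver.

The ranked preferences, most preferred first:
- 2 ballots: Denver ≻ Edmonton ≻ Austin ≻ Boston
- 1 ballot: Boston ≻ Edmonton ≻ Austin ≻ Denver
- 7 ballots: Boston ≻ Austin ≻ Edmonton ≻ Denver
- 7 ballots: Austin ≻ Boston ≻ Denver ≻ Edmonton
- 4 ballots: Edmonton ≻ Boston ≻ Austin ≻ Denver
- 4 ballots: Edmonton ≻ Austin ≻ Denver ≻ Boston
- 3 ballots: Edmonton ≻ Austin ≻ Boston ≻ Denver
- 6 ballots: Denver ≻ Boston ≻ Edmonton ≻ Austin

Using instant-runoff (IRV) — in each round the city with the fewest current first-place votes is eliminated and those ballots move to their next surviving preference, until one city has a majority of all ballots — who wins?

Boston

Round 1: Boston 8, Edmonton 11, Austin 7, Denver 8. Austin eliminated.
Round 2: Boston 15, Edmonton 11, Denver 8. Denver eliminated.
Round 3: Boston 21, Edmonton 13. Boston has a majority (≥18).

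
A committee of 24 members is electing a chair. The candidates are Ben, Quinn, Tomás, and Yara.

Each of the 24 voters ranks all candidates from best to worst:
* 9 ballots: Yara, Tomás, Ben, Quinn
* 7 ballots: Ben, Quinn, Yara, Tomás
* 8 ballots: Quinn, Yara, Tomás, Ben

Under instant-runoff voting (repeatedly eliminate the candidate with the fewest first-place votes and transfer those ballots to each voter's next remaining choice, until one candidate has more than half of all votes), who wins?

Round 1: Ben 7, Quinn 8, Tomás 0, Yara 9. Tomás eliminated.
Round 2: Ben 7, Quinn 8, Yara 9. Ben eliminated.
Round 3: Quinn 15, Yara 9. Quinn has a majority (≥13).

Quinn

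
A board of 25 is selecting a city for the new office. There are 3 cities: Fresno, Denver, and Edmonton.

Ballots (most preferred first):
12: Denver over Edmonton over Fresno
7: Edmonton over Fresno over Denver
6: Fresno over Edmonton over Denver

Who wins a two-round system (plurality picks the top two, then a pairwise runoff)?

Round 1 first-place votes: Fresno 6, Denver 12, Edmonton 7. Denver and Edmonton advance.
Runoff: Denver is ranked above Edmonton on 12 ballots, Edmonton above Denver on 13.

Edmonton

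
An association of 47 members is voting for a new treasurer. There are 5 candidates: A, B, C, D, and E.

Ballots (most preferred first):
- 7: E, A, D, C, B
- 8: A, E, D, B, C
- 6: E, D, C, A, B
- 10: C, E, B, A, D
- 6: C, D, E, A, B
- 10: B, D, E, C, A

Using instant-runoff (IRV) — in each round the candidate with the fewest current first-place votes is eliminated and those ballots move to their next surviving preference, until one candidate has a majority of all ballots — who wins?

Round 1: A 8, B 10, C 16, D 0, E 13. D eliminated.
Round 2: A 8, B 10, C 16, E 13. A eliminated.
Round 3: B 10, C 16, E 21. B eliminated.
Round 4: C 16, E 31. E has a majority (≥24).

E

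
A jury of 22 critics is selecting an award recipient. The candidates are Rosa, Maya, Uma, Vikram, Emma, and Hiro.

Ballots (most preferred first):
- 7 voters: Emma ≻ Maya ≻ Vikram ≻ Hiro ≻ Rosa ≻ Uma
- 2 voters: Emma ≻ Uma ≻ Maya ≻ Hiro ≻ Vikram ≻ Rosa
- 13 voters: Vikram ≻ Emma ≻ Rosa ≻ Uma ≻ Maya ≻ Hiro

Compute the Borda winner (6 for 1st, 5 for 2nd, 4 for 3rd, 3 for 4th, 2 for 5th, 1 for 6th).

Emma

Rosa: 7×2 + 2×1 + 13×4 = 68
Maya: 7×5 + 2×4 + 13×2 = 69
Uma: 7×1 + 2×5 + 13×3 = 56
Vikram: 7×4 + 2×2 + 13×6 = 110
Emma: 7×6 + 2×6 + 13×5 = 119
Hiro: 7×3 + 2×3 + 13×1 = 40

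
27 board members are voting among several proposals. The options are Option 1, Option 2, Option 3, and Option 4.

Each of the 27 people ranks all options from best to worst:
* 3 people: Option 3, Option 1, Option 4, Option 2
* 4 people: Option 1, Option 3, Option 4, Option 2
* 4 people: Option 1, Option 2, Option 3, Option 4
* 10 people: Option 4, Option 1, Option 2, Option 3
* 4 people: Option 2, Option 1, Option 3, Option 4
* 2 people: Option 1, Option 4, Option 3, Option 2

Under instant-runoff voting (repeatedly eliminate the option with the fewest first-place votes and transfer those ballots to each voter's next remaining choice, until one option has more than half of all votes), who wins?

Option 1

Round 1: Option 1 10, Option 2 4, Option 3 3, Option 4 10. Option 3 eliminated.
Round 2: Option 1 13, Option 2 4, Option 4 10. Option 2 eliminated.
Round 3: Option 1 17, Option 4 10. Option 1 has a majority (≥14).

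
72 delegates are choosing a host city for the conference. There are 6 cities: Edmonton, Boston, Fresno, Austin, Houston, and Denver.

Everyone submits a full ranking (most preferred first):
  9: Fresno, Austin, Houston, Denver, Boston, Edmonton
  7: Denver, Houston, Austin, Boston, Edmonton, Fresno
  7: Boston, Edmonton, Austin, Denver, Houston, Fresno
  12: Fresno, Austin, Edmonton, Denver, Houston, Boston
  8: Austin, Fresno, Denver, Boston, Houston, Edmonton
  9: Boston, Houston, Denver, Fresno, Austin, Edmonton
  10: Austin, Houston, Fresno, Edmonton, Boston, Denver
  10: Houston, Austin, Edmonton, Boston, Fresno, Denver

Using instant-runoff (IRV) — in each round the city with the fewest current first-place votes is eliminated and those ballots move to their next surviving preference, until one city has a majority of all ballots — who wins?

Austin

Round 1: Edmonton 0, Boston 16, Fresno 21, Austin 18, Houston 10, Denver 7. Edmonton eliminated.
Round 2: Boston 16, Fresno 21, Austin 18, Houston 10, Denver 7. Denver eliminated.
Round 3: Boston 16, Fresno 21, Austin 18, Houston 17. Boston eliminated.
Round 4: Fresno 21, Austin 25, Houston 26. Fresno eliminated.
Round 5: Austin 46, Houston 26. Austin has a majority (≥37).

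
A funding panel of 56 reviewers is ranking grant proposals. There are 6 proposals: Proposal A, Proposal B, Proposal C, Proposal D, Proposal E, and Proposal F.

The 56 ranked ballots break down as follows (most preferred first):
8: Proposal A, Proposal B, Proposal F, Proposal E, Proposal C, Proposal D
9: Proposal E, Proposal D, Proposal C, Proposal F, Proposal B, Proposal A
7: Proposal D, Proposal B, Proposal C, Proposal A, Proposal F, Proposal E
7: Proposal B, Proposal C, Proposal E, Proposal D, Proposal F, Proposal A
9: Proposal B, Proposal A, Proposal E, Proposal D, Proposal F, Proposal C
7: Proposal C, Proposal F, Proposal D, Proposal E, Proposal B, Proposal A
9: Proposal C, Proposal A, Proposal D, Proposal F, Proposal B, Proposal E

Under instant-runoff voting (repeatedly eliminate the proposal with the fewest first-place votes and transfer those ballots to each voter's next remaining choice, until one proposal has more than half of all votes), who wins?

Round 1: Proposal A 8, Proposal B 16, Proposal C 16, Proposal D 7, Proposal E 9, Proposal F 0. Proposal F eliminated.
Round 2: Proposal A 8, Proposal B 16, Proposal C 16, Proposal D 7, Proposal E 9. Proposal D eliminated.
Round 3: Proposal A 8, Proposal B 23, Proposal C 16, Proposal E 9. Proposal A eliminated.
Round 4: Proposal B 31, Proposal C 16, Proposal E 9. Proposal B has a majority (≥29).

Proposal B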